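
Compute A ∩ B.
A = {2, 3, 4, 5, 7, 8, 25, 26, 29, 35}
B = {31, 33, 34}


Set A = {2, 3, 4, 5, 7, 8, 25, 26, 29, 35}
Set B = {31, 33, 34}
A ∩ B includes only elements in both sets.
Check each element of A against B:
2 ✗, 3 ✗, 4 ✗, 5 ✗, 7 ✗, 8 ✗, 25 ✗, 26 ✗, 29 ✗, 35 ✗
A ∩ B = {}

{}


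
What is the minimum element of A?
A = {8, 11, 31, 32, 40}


Set A = {8, 11, 31, 32, 40}
Elements in ascending order: 8, 11, 31, 32, 40
The smallest element is 8.

8


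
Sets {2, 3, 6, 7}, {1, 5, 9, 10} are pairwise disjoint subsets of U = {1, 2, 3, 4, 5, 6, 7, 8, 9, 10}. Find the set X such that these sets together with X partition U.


U = {1, 2, 3, 4, 5, 6, 7, 8, 9, 10}
Shown blocks: {2, 3, 6, 7}, {1, 5, 9, 10}
A partition's blocks are pairwise disjoint and cover U, so the missing block = U \ (union of shown blocks).
Union of shown blocks: {1, 2, 3, 5, 6, 7, 9, 10}
Missing block = U \ (union) = {4, 8}

{4, 8}


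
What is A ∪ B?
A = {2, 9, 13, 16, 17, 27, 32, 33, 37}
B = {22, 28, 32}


Set A = {2, 9, 13, 16, 17, 27, 32, 33, 37}
Set B = {22, 28, 32}
A ∪ B includes all elements in either set.
Elements from A: {2, 9, 13, 16, 17, 27, 32, 33, 37}
Elements from B not already included: {22, 28}
A ∪ B = {2, 9, 13, 16, 17, 22, 27, 28, 32, 33, 37}

{2, 9, 13, 16, 17, 22, 27, 28, 32, 33, 37}


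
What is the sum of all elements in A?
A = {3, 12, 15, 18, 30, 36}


Set A = {3, 12, 15, 18, 30, 36}
Sum = 3 + 12 + 15 + 18 + 30 + 36 = 114

114


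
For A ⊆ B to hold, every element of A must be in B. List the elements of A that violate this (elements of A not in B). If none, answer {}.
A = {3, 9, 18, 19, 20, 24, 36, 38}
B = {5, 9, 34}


Set A = {3, 9, 18, 19, 20, 24, 36, 38}
Set B = {5, 9, 34}
Check each element of A against B:
3 ∉ B (include), 9 ∈ B, 18 ∉ B (include), 19 ∉ B (include), 20 ∉ B (include), 24 ∉ B (include), 36 ∉ B (include), 38 ∉ B (include)
Elements of A not in B: {3, 18, 19, 20, 24, 36, 38}

{3, 18, 19, 20, 24, 36, 38}


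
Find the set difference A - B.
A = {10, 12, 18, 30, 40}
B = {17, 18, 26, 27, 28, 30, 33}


Set A = {10, 12, 18, 30, 40}
Set B = {17, 18, 26, 27, 28, 30, 33}
A \ B includes elements in A that are not in B.
Check each element of A:
10 (not in B, keep), 12 (not in B, keep), 18 (in B, remove), 30 (in B, remove), 40 (not in B, keep)
A \ B = {10, 12, 40}

{10, 12, 40}


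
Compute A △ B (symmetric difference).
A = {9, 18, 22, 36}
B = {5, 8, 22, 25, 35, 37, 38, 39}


Set A = {9, 18, 22, 36}
Set B = {5, 8, 22, 25, 35, 37, 38, 39}
A △ B = (A \ B) ∪ (B \ A)
Elements in A but not B: {9, 18, 36}
Elements in B but not A: {5, 8, 25, 35, 37, 38, 39}
A △ B = {5, 8, 9, 18, 25, 35, 36, 37, 38, 39}

{5, 8, 9, 18, 25, 35, 36, 37, 38, 39}


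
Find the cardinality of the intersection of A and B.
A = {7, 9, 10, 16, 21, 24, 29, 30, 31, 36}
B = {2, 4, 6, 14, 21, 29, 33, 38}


Set A = {7, 9, 10, 16, 21, 24, 29, 30, 31, 36}
Set B = {2, 4, 6, 14, 21, 29, 33, 38}
A ∩ B = {21, 29}
|A ∩ B| = 2

2


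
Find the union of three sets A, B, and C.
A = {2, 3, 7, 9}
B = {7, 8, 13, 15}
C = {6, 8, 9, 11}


Set A = {2, 3, 7, 9}
Set B = {7, 8, 13, 15}
Set C = {6, 8, 9, 11}
First, A ∪ B = {2, 3, 7, 8, 9, 13, 15}
Then, (A ∪ B) ∪ C = {2, 3, 6, 7, 8, 9, 11, 13, 15}

{2, 3, 6, 7, 8, 9, 11, 13, 15}


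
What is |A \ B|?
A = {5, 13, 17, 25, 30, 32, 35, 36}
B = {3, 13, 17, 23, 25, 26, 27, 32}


Set A = {5, 13, 17, 25, 30, 32, 35, 36}
Set B = {3, 13, 17, 23, 25, 26, 27, 32}
A \ B = {5, 30, 35, 36}
|A \ B| = 4

4


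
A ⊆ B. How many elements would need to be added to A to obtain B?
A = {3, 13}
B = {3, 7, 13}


Set A = {3, 13}, |A| = 2
Set B = {3, 7, 13}, |B| = 3
Since A ⊆ B: B \ A = {7}
|B| - |A| = 3 - 2 = 1

1


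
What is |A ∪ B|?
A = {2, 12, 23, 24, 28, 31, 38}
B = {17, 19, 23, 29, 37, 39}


Set A = {2, 12, 23, 24, 28, 31, 38}, |A| = 7
Set B = {17, 19, 23, 29, 37, 39}, |B| = 6
A ∩ B = {23}, |A ∩ B| = 1
|A ∪ B| = |A| + |B| - |A ∩ B| = 7 + 6 - 1 = 12

12


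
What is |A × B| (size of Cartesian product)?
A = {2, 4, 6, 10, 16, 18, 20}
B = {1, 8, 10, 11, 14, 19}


Set A = {2, 4, 6, 10, 16, 18, 20} has 7 elements.
Set B = {1, 8, 10, 11, 14, 19} has 6 elements.
|A × B| = |A| × |B| = 7 × 6 = 42

42


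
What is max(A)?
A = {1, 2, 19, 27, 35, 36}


Set A = {1, 2, 19, 27, 35, 36}
Elements in ascending order: 1, 2, 19, 27, 35, 36
The largest element is 36.

36


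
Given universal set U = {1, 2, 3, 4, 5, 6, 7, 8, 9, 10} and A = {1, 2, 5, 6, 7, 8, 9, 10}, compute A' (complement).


Universal set U = {1, 2, 3, 4, 5, 6, 7, 8, 9, 10}
Set A = {1, 2, 5, 6, 7, 8, 9, 10}
A' = U \ A = elements in U but not in A
Checking each element of U:
1 (in A, exclude), 2 (in A, exclude), 3 (not in A, include), 4 (not in A, include), 5 (in A, exclude), 6 (in A, exclude), 7 (in A, exclude), 8 (in A, exclude), 9 (in A, exclude), 10 (in A, exclude)
A' = {3, 4}

{3, 4}


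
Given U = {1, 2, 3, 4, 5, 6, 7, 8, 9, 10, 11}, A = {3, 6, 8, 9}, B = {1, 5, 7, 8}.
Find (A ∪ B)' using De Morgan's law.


U = {1, 2, 3, 4, 5, 6, 7, 8, 9, 10, 11}
A = {3, 6, 8, 9}, B = {1, 5, 7, 8}
A ∪ B = {1, 3, 5, 6, 7, 8, 9}
(A ∪ B)' = U \ (A ∪ B) = {2, 4, 10, 11}
Verification via A' ∩ B': A' = {1, 2, 4, 5, 7, 10, 11}, B' = {2, 3, 4, 6, 9, 10, 11}
A' ∩ B' = {2, 4, 10, 11} ✓

{2, 4, 10, 11}


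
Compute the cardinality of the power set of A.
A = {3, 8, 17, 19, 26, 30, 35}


Set A = {3, 8, 17, 19, 26, 30, 35}
|A| = 7
The power set P(A) contains all subsets of A.
|P(A)| = 2^|A| = 2^7 = 128

128


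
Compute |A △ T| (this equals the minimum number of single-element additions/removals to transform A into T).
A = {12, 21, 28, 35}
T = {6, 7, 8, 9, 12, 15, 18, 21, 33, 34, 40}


Set A = {12, 21, 28, 35}
Set T = {6, 7, 8, 9, 12, 15, 18, 21, 33, 34, 40}
Elements to remove from A (in A, not in T): {28, 35} → 2 removals
Elements to add to A (in T, not in A): {6, 7, 8, 9, 15, 18, 33, 34, 40} → 9 additions
Total edits = 2 + 9 = 11

11


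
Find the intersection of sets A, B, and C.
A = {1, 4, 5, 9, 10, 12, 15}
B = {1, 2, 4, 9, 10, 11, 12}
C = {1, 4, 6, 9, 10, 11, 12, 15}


Set A = {1, 4, 5, 9, 10, 12, 15}
Set B = {1, 2, 4, 9, 10, 11, 12}
Set C = {1, 4, 6, 9, 10, 11, 12, 15}
First, A ∩ B = {1, 4, 9, 10, 12}
Then, (A ∩ B) ∩ C = {1, 4, 9, 10, 12}

{1, 4, 9, 10, 12}


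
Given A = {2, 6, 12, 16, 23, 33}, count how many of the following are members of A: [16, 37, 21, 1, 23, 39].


Set A = {2, 6, 12, 16, 23, 33}
Candidates: [16, 37, 21, 1, 23, 39]
Check each candidate:
16 ∈ A, 37 ∉ A, 21 ∉ A, 1 ∉ A, 23 ∈ A, 39 ∉ A
Count of candidates in A: 2

2


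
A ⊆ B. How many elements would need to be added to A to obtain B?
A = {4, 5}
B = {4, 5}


Set A = {4, 5}, |A| = 2
Set B = {4, 5}, |B| = 2
Since A ⊆ B: B \ A = {}
|B| - |A| = 2 - 2 = 0

0


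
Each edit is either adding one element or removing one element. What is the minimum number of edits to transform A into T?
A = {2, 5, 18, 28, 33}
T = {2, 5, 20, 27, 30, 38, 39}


Set A = {2, 5, 18, 28, 33}
Set T = {2, 5, 20, 27, 30, 38, 39}
Elements to remove from A (in A, not in T): {18, 28, 33} → 3 removals
Elements to add to A (in T, not in A): {20, 27, 30, 38, 39} → 5 additions
Total edits = 3 + 5 = 8

8


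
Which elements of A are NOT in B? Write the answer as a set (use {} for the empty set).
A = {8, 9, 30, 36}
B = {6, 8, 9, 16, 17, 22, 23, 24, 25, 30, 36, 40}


Set A = {8, 9, 30, 36}
Set B = {6, 8, 9, 16, 17, 22, 23, 24, 25, 30, 36, 40}
Check each element of A against B:
8 ∈ B, 9 ∈ B, 30 ∈ B, 36 ∈ B
Elements of A not in B: {}

{}


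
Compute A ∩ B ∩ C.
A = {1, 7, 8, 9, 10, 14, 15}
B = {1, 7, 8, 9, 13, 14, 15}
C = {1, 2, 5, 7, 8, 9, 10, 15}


Set A = {1, 7, 8, 9, 10, 14, 15}
Set B = {1, 7, 8, 9, 13, 14, 15}
Set C = {1, 2, 5, 7, 8, 9, 10, 15}
First, A ∩ B = {1, 7, 8, 9, 14, 15}
Then, (A ∩ B) ∩ C = {1, 7, 8, 9, 15}

{1, 7, 8, 9, 15}


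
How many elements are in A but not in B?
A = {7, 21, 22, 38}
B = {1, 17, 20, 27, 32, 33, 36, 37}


Set A = {7, 21, 22, 38}
Set B = {1, 17, 20, 27, 32, 33, 36, 37}
A \ B = {7, 21, 22, 38}
|A \ B| = 4

4


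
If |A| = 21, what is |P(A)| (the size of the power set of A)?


The set has 21 elements.
The power set contains all possible subsets.
|P(A)| = 2^|A| = 2^21 = 2097152

2097152


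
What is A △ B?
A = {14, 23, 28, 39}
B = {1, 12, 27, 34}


Set A = {14, 23, 28, 39}
Set B = {1, 12, 27, 34}
A △ B = (A \ B) ∪ (B \ A)
Elements in A but not B: {14, 23, 28, 39}
Elements in B but not A: {1, 12, 27, 34}
A △ B = {1, 12, 14, 23, 27, 28, 34, 39}

{1, 12, 14, 23, 27, 28, 34, 39}


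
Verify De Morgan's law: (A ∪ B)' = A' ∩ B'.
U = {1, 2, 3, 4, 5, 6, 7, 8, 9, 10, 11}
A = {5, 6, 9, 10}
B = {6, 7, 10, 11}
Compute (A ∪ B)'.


U = {1, 2, 3, 4, 5, 6, 7, 8, 9, 10, 11}
A = {5, 6, 9, 10}, B = {6, 7, 10, 11}
A ∪ B = {5, 6, 7, 9, 10, 11}
(A ∪ B)' = U \ (A ∪ B) = {1, 2, 3, 4, 8}
Verification via A' ∩ B': A' = {1, 2, 3, 4, 7, 8, 11}, B' = {1, 2, 3, 4, 5, 8, 9}
A' ∩ B' = {1, 2, 3, 4, 8} ✓

{1, 2, 3, 4, 8}


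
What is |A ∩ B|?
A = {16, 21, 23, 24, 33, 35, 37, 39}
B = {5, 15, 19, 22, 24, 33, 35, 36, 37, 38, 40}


Set A = {16, 21, 23, 24, 33, 35, 37, 39}
Set B = {5, 15, 19, 22, 24, 33, 35, 36, 37, 38, 40}
A ∩ B = {24, 33, 35, 37}
|A ∩ B| = 4

4


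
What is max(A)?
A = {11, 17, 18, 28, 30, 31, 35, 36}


Set A = {11, 17, 18, 28, 30, 31, 35, 36}
Elements in ascending order: 11, 17, 18, 28, 30, 31, 35, 36
The largest element is 36.

36


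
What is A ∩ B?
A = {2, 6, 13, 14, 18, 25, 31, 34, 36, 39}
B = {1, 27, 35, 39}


Set A = {2, 6, 13, 14, 18, 25, 31, 34, 36, 39}
Set B = {1, 27, 35, 39}
A ∩ B includes only elements in both sets.
Check each element of A against B:
2 ✗, 6 ✗, 13 ✗, 14 ✗, 18 ✗, 25 ✗, 31 ✗, 34 ✗, 36 ✗, 39 ✓
A ∩ B = {39}

{39}


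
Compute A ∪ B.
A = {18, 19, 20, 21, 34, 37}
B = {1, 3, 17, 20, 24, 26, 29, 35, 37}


Set A = {18, 19, 20, 21, 34, 37}
Set B = {1, 3, 17, 20, 24, 26, 29, 35, 37}
A ∪ B includes all elements in either set.
Elements from A: {18, 19, 20, 21, 34, 37}
Elements from B not already included: {1, 3, 17, 24, 26, 29, 35}
A ∪ B = {1, 3, 17, 18, 19, 20, 21, 24, 26, 29, 34, 35, 37}

{1, 3, 17, 18, 19, 20, 21, 24, 26, 29, 34, 35, 37}


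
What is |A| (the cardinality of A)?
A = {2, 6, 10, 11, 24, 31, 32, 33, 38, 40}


Set A = {2, 6, 10, 11, 24, 31, 32, 33, 38, 40}
Listing elements: 2, 6, 10, 11, 24, 31, 32, 33, 38, 40
Counting: 10 elements
|A| = 10

10


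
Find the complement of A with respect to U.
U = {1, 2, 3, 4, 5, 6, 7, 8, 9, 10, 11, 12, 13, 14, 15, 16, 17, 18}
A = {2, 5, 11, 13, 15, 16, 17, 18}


Universal set U = {1, 2, 3, 4, 5, 6, 7, 8, 9, 10, 11, 12, 13, 14, 15, 16, 17, 18}
Set A = {2, 5, 11, 13, 15, 16, 17, 18}
A' = U \ A = elements in U but not in A
Checking each element of U:
1 (not in A, include), 2 (in A, exclude), 3 (not in A, include), 4 (not in A, include), 5 (in A, exclude), 6 (not in A, include), 7 (not in A, include), 8 (not in A, include), 9 (not in A, include), 10 (not in A, include), 11 (in A, exclude), 12 (not in A, include), 13 (in A, exclude), 14 (not in A, include), 15 (in A, exclude), 16 (in A, exclude), 17 (in A, exclude), 18 (in A, exclude)
A' = {1, 3, 4, 6, 7, 8, 9, 10, 12, 14}

{1, 3, 4, 6, 7, 8, 9, 10, 12, 14}


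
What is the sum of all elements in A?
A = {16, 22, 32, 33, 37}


Set A = {16, 22, 32, 33, 37}
Sum = 16 + 22 + 32 + 33 + 37 = 140

140


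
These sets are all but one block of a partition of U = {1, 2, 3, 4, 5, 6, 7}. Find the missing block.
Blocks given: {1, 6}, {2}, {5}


U = {1, 2, 3, 4, 5, 6, 7}
Shown blocks: {1, 6}, {2}, {5}
A partition's blocks are pairwise disjoint and cover U, so the missing block = U \ (union of shown blocks).
Union of shown blocks: {1, 2, 5, 6}
Missing block = U \ (union) = {3, 4, 7}

{3, 4, 7}


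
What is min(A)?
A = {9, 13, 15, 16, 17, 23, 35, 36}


Set A = {9, 13, 15, 16, 17, 23, 35, 36}
Elements in ascending order: 9, 13, 15, 16, 17, 23, 35, 36
The smallest element is 9.

9


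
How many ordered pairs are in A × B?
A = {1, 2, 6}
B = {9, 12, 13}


Set A = {1, 2, 6} has 3 elements.
Set B = {9, 12, 13} has 3 elements.
|A × B| = |A| × |B| = 3 × 3 = 9

9


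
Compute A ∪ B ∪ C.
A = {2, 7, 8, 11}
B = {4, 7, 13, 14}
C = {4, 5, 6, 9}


Set A = {2, 7, 8, 11}
Set B = {4, 7, 13, 14}
Set C = {4, 5, 6, 9}
First, A ∪ B = {2, 4, 7, 8, 11, 13, 14}
Then, (A ∪ B) ∪ C = {2, 4, 5, 6, 7, 8, 9, 11, 13, 14}

{2, 4, 5, 6, 7, 8, 9, 11, 13, 14}


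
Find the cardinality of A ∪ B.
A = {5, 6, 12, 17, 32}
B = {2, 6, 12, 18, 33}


Set A = {5, 6, 12, 17, 32}, |A| = 5
Set B = {2, 6, 12, 18, 33}, |B| = 5
A ∩ B = {6, 12}, |A ∩ B| = 2
|A ∪ B| = |A| + |B| - |A ∩ B| = 5 + 5 - 2 = 8

8


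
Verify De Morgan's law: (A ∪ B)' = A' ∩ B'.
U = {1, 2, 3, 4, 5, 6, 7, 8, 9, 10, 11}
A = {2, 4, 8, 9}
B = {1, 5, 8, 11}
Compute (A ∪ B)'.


U = {1, 2, 3, 4, 5, 6, 7, 8, 9, 10, 11}
A = {2, 4, 8, 9}, B = {1, 5, 8, 11}
A ∪ B = {1, 2, 4, 5, 8, 9, 11}
(A ∪ B)' = U \ (A ∪ B) = {3, 6, 7, 10}
Verification via A' ∩ B': A' = {1, 3, 5, 6, 7, 10, 11}, B' = {2, 3, 4, 6, 7, 9, 10}
A' ∩ B' = {3, 6, 7, 10} ✓

{3, 6, 7, 10}


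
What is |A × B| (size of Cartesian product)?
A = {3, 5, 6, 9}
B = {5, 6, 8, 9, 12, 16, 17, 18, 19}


Set A = {3, 5, 6, 9} has 4 elements.
Set B = {5, 6, 8, 9, 12, 16, 17, 18, 19} has 9 elements.
|A × B| = |A| × |B| = 4 × 9 = 36

36


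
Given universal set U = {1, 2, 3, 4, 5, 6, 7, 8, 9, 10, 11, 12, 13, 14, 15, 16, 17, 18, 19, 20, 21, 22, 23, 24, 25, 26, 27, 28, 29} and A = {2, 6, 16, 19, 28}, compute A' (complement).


Universal set U = {1, 2, 3, 4, 5, 6, 7, 8, 9, 10, 11, 12, 13, 14, 15, 16, 17, 18, 19, 20, 21, 22, 23, 24, 25, 26, 27, 28, 29}
Set A = {2, 6, 16, 19, 28}
A' = U \ A = elements in U but not in A
Checking each element of U:
1 (not in A, include), 2 (in A, exclude), 3 (not in A, include), 4 (not in A, include), 5 (not in A, include), 6 (in A, exclude), 7 (not in A, include), 8 (not in A, include), 9 (not in A, include), 10 (not in A, include), 11 (not in A, include), 12 (not in A, include), 13 (not in A, include), 14 (not in A, include), 15 (not in A, include), 16 (in A, exclude), 17 (not in A, include), 18 (not in A, include), 19 (in A, exclude), 20 (not in A, include), 21 (not in A, include), 22 (not in A, include), 23 (not in A, include), 24 (not in A, include), 25 (not in A, include), 26 (not in A, include), 27 (not in A, include), 28 (in A, exclude), 29 (not in A, include)
A' = {1, 3, 4, 5, 7, 8, 9, 10, 11, 12, 13, 14, 15, 17, 18, 20, 21, 22, 23, 24, 25, 26, 27, 29}

{1, 3, 4, 5, 7, 8, 9, 10, 11, 12, 13, 14, 15, 17, 18, 20, 21, 22, 23, 24, 25, 26, 27, 29}


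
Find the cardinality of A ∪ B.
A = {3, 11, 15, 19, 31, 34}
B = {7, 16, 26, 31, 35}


Set A = {3, 11, 15, 19, 31, 34}, |A| = 6
Set B = {7, 16, 26, 31, 35}, |B| = 5
A ∩ B = {31}, |A ∩ B| = 1
|A ∪ B| = |A| + |B| - |A ∩ B| = 6 + 5 - 1 = 10

10


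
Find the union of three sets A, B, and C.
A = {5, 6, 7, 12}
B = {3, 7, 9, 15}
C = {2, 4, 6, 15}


Set A = {5, 6, 7, 12}
Set B = {3, 7, 9, 15}
Set C = {2, 4, 6, 15}
First, A ∪ B = {3, 5, 6, 7, 9, 12, 15}
Then, (A ∪ B) ∪ C = {2, 3, 4, 5, 6, 7, 9, 12, 15}

{2, 3, 4, 5, 6, 7, 9, 12, 15}


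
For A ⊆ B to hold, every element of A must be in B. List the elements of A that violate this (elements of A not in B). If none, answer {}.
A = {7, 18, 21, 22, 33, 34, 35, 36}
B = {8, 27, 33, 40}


Set A = {7, 18, 21, 22, 33, 34, 35, 36}
Set B = {8, 27, 33, 40}
Check each element of A against B:
7 ∉ B (include), 18 ∉ B (include), 21 ∉ B (include), 22 ∉ B (include), 33 ∈ B, 34 ∉ B (include), 35 ∉ B (include), 36 ∉ B (include)
Elements of A not in B: {7, 18, 21, 22, 34, 35, 36}

{7, 18, 21, 22, 34, 35, 36}


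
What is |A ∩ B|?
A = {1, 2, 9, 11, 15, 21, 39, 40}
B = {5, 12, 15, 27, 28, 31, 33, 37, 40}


Set A = {1, 2, 9, 11, 15, 21, 39, 40}
Set B = {5, 12, 15, 27, 28, 31, 33, 37, 40}
A ∩ B = {15, 40}
|A ∩ B| = 2

2


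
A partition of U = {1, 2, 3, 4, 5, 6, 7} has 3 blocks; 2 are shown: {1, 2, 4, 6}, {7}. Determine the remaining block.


U = {1, 2, 3, 4, 5, 6, 7}
Shown blocks: {1, 2, 4, 6}, {7}
A partition's blocks are pairwise disjoint and cover U, so the missing block = U \ (union of shown blocks).
Union of shown blocks: {1, 2, 4, 6, 7}
Missing block = U \ (union) = {3, 5}

{3, 5}


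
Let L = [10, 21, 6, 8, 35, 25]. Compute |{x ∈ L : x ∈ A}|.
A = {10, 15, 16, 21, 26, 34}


Set A = {10, 15, 16, 21, 26, 34}
Candidates: [10, 21, 6, 8, 35, 25]
Check each candidate:
10 ∈ A, 21 ∈ A, 6 ∉ A, 8 ∉ A, 35 ∉ A, 25 ∉ A
Count of candidates in A: 2

2


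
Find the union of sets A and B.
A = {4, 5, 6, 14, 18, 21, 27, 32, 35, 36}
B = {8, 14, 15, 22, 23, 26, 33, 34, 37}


Set A = {4, 5, 6, 14, 18, 21, 27, 32, 35, 36}
Set B = {8, 14, 15, 22, 23, 26, 33, 34, 37}
A ∪ B includes all elements in either set.
Elements from A: {4, 5, 6, 14, 18, 21, 27, 32, 35, 36}
Elements from B not already included: {8, 15, 22, 23, 26, 33, 34, 37}
A ∪ B = {4, 5, 6, 8, 14, 15, 18, 21, 22, 23, 26, 27, 32, 33, 34, 35, 36, 37}

{4, 5, 6, 8, 14, 15, 18, 21, 22, 23, 26, 27, 32, 33, 34, 35, 36, 37}


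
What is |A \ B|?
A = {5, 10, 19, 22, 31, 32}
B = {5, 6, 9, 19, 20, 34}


Set A = {5, 10, 19, 22, 31, 32}
Set B = {5, 6, 9, 19, 20, 34}
A \ B = {10, 22, 31, 32}
|A \ B| = 4

4


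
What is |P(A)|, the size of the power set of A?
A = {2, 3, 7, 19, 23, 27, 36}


Set A = {2, 3, 7, 19, 23, 27, 36}
|A| = 7
The power set P(A) contains all subsets of A.
|P(A)| = 2^|A| = 2^7 = 128

128


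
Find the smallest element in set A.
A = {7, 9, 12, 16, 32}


Set A = {7, 9, 12, 16, 32}
Elements in ascending order: 7, 9, 12, 16, 32
The smallest element is 7.

7


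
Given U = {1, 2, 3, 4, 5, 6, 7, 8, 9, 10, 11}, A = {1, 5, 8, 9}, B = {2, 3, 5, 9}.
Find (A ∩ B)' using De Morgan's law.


U = {1, 2, 3, 4, 5, 6, 7, 8, 9, 10, 11}
A = {1, 5, 8, 9}, B = {2, 3, 5, 9}
A ∩ B = {5, 9}
(A ∩ B)' = U \ (A ∩ B) = {1, 2, 3, 4, 6, 7, 8, 10, 11}
Verification via A' ∪ B': A' = {2, 3, 4, 6, 7, 10, 11}, B' = {1, 4, 6, 7, 8, 10, 11}
A' ∪ B' = {1, 2, 3, 4, 6, 7, 8, 10, 11} ✓

{1, 2, 3, 4, 6, 7, 8, 10, 11}


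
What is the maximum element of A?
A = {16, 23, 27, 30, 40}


Set A = {16, 23, 27, 30, 40}
Elements in ascending order: 16, 23, 27, 30, 40
The largest element is 40.

40


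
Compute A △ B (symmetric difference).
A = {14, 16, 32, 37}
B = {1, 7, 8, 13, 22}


Set A = {14, 16, 32, 37}
Set B = {1, 7, 8, 13, 22}
A △ B = (A \ B) ∪ (B \ A)
Elements in A but not B: {14, 16, 32, 37}
Elements in B but not A: {1, 7, 8, 13, 22}
A △ B = {1, 7, 8, 13, 14, 16, 22, 32, 37}

{1, 7, 8, 13, 14, 16, 22, 32, 37}


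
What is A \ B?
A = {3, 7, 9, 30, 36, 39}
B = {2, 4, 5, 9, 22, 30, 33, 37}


Set A = {3, 7, 9, 30, 36, 39}
Set B = {2, 4, 5, 9, 22, 30, 33, 37}
A \ B includes elements in A that are not in B.
Check each element of A:
3 (not in B, keep), 7 (not in B, keep), 9 (in B, remove), 30 (in B, remove), 36 (not in B, keep), 39 (not in B, keep)
A \ B = {3, 7, 36, 39}

{3, 7, 36, 39}


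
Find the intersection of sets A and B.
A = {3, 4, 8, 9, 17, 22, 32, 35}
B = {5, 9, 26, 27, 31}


Set A = {3, 4, 8, 9, 17, 22, 32, 35}
Set B = {5, 9, 26, 27, 31}
A ∩ B includes only elements in both sets.
Check each element of A against B:
3 ✗, 4 ✗, 8 ✗, 9 ✓, 17 ✗, 22 ✗, 32 ✗, 35 ✗
A ∩ B = {9}

{9}


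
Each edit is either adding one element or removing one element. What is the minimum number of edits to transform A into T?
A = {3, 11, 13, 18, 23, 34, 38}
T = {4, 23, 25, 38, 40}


Set A = {3, 11, 13, 18, 23, 34, 38}
Set T = {4, 23, 25, 38, 40}
Elements to remove from A (in A, not in T): {3, 11, 13, 18, 34} → 5 removals
Elements to add to A (in T, not in A): {4, 25, 40} → 3 additions
Total edits = 5 + 3 = 8

8


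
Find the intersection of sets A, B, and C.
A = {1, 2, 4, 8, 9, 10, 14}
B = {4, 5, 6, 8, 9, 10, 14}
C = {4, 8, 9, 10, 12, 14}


Set A = {1, 2, 4, 8, 9, 10, 14}
Set B = {4, 5, 6, 8, 9, 10, 14}
Set C = {4, 8, 9, 10, 12, 14}
First, A ∩ B = {4, 8, 9, 10, 14}
Then, (A ∩ B) ∩ C = {4, 8, 9, 10, 14}

{4, 8, 9, 10, 14}


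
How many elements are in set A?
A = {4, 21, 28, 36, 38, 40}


Set A = {4, 21, 28, 36, 38, 40}
Listing elements: 4, 21, 28, 36, 38, 40
Counting: 6 elements
|A| = 6

6


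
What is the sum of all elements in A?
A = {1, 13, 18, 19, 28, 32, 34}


Set A = {1, 13, 18, 19, 28, 32, 34}
Sum = 1 + 13 + 18 + 19 + 28 + 32 + 34 = 145

145


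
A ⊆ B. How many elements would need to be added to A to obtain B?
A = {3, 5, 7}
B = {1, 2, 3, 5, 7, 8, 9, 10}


Set A = {3, 5, 7}, |A| = 3
Set B = {1, 2, 3, 5, 7, 8, 9, 10}, |B| = 8
Since A ⊆ B: B \ A = {1, 2, 8, 9, 10}
|B| - |A| = 8 - 3 = 5

5


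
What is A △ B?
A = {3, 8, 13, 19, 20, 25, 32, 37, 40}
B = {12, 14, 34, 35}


Set A = {3, 8, 13, 19, 20, 25, 32, 37, 40}
Set B = {12, 14, 34, 35}
A △ B = (A \ B) ∪ (B \ A)
Elements in A but not B: {3, 8, 13, 19, 20, 25, 32, 37, 40}
Elements in B but not A: {12, 14, 34, 35}
A △ B = {3, 8, 12, 13, 14, 19, 20, 25, 32, 34, 35, 37, 40}

{3, 8, 12, 13, 14, 19, 20, 25, 32, 34, 35, 37, 40}


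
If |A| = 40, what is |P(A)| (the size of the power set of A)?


The set has 40 elements.
The power set contains all possible subsets.
|P(A)| = 2^|A| = 2^40 = 1099511627776

1099511627776


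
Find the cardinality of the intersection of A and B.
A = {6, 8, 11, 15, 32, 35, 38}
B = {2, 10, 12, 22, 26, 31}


Set A = {6, 8, 11, 15, 32, 35, 38}
Set B = {2, 10, 12, 22, 26, 31}
A ∩ B = {}
|A ∩ B| = 0

0


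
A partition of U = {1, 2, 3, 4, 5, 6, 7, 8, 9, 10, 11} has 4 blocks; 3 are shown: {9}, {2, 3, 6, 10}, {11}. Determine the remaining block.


U = {1, 2, 3, 4, 5, 6, 7, 8, 9, 10, 11}
Shown blocks: {9}, {2, 3, 6, 10}, {11}
A partition's blocks are pairwise disjoint and cover U, so the missing block = U \ (union of shown blocks).
Union of shown blocks: {2, 3, 6, 9, 10, 11}
Missing block = U \ (union) = {1, 4, 5, 7, 8}

{1, 4, 5, 7, 8}


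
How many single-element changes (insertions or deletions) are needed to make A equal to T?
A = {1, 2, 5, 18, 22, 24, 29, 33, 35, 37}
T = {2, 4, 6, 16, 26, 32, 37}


Set A = {1, 2, 5, 18, 22, 24, 29, 33, 35, 37}
Set T = {2, 4, 6, 16, 26, 32, 37}
Elements to remove from A (in A, not in T): {1, 5, 18, 22, 24, 29, 33, 35} → 8 removals
Elements to add to A (in T, not in A): {4, 6, 16, 26, 32} → 5 additions
Total edits = 8 + 5 = 13

13


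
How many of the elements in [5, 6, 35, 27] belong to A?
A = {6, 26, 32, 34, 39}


Set A = {6, 26, 32, 34, 39}
Candidates: [5, 6, 35, 27]
Check each candidate:
5 ∉ A, 6 ∈ A, 35 ∉ A, 27 ∉ A
Count of candidates in A: 1

1


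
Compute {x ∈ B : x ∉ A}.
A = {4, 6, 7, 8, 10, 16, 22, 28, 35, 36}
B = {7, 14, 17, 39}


Set A = {4, 6, 7, 8, 10, 16, 22, 28, 35, 36}
Set B = {7, 14, 17, 39}
Check each element of B against A:
7 ∈ A, 14 ∉ A (include), 17 ∉ A (include), 39 ∉ A (include)
Elements of B not in A: {14, 17, 39}

{14, 17, 39}


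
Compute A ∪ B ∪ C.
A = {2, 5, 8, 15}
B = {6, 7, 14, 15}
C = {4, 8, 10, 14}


Set A = {2, 5, 8, 15}
Set B = {6, 7, 14, 15}
Set C = {4, 8, 10, 14}
First, A ∪ B = {2, 5, 6, 7, 8, 14, 15}
Then, (A ∪ B) ∪ C = {2, 4, 5, 6, 7, 8, 10, 14, 15}

{2, 4, 5, 6, 7, 8, 10, 14, 15}


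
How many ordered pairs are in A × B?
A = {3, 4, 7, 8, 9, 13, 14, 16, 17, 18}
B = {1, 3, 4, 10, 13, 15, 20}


Set A = {3, 4, 7, 8, 9, 13, 14, 16, 17, 18} has 10 elements.
Set B = {1, 3, 4, 10, 13, 15, 20} has 7 elements.
|A × B| = |A| × |B| = 10 × 7 = 70

70


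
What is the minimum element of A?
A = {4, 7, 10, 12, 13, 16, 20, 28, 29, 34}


Set A = {4, 7, 10, 12, 13, 16, 20, 28, 29, 34}
Elements in ascending order: 4, 7, 10, 12, 13, 16, 20, 28, 29, 34
The smallest element is 4.

4


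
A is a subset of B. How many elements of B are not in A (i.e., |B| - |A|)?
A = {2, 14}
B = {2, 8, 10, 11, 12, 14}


Set A = {2, 14}, |A| = 2
Set B = {2, 8, 10, 11, 12, 14}, |B| = 6
Since A ⊆ B: B \ A = {8, 10, 11, 12}
|B| - |A| = 6 - 2 = 4

4


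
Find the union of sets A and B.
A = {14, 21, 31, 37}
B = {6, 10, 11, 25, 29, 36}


Set A = {14, 21, 31, 37}
Set B = {6, 10, 11, 25, 29, 36}
A ∪ B includes all elements in either set.
Elements from A: {14, 21, 31, 37}
Elements from B not already included: {6, 10, 11, 25, 29, 36}
A ∪ B = {6, 10, 11, 14, 21, 25, 29, 31, 36, 37}

{6, 10, 11, 14, 21, 25, 29, 31, 36, 37}


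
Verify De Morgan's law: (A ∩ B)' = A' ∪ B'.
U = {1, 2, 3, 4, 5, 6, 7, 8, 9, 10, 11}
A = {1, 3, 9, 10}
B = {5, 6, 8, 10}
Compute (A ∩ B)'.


U = {1, 2, 3, 4, 5, 6, 7, 8, 9, 10, 11}
A = {1, 3, 9, 10}, B = {5, 6, 8, 10}
A ∩ B = {10}
(A ∩ B)' = U \ (A ∩ B) = {1, 2, 3, 4, 5, 6, 7, 8, 9, 11}
Verification via A' ∪ B': A' = {2, 4, 5, 6, 7, 8, 11}, B' = {1, 2, 3, 4, 7, 9, 11}
A' ∪ B' = {1, 2, 3, 4, 5, 6, 7, 8, 9, 11} ✓

{1, 2, 3, 4, 5, 6, 7, 8, 9, 11}


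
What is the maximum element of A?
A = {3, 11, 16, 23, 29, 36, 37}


Set A = {3, 11, 16, 23, 29, 36, 37}
Elements in ascending order: 3, 11, 16, 23, 29, 36, 37
The largest element is 37.

37


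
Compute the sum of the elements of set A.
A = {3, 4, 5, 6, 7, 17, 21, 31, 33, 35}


Set A = {3, 4, 5, 6, 7, 17, 21, 31, 33, 35}
Sum = 3 + 4 + 5 + 6 + 7 + 17 + 21 + 31 + 33 + 35 = 162

162


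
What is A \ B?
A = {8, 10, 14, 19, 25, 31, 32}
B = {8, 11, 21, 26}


Set A = {8, 10, 14, 19, 25, 31, 32}
Set B = {8, 11, 21, 26}
A \ B includes elements in A that are not in B.
Check each element of A:
8 (in B, remove), 10 (not in B, keep), 14 (not in B, keep), 19 (not in B, keep), 25 (not in B, keep), 31 (not in B, keep), 32 (not in B, keep)
A \ B = {10, 14, 19, 25, 31, 32}

{10, 14, 19, 25, 31, 32}


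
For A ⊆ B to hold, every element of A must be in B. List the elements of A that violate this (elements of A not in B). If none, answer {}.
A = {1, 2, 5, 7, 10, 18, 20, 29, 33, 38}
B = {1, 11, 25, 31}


Set A = {1, 2, 5, 7, 10, 18, 20, 29, 33, 38}
Set B = {1, 11, 25, 31}
Check each element of A against B:
1 ∈ B, 2 ∉ B (include), 5 ∉ B (include), 7 ∉ B (include), 10 ∉ B (include), 18 ∉ B (include), 20 ∉ B (include), 29 ∉ B (include), 33 ∉ B (include), 38 ∉ B (include)
Elements of A not in B: {2, 5, 7, 10, 18, 20, 29, 33, 38}

{2, 5, 7, 10, 18, 20, 29, 33, 38}


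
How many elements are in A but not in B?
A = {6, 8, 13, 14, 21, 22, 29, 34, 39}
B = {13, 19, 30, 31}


Set A = {6, 8, 13, 14, 21, 22, 29, 34, 39}
Set B = {13, 19, 30, 31}
A \ B = {6, 8, 14, 21, 22, 29, 34, 39}
|A \ B| = 8

8


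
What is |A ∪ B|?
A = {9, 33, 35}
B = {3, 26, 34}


Set A = {9, 33, 35}, |A| = 3
Set B = {3, 26, 34}, |B| = 3
A ∩ B = {}, |A ∩ B| = 0
|A ∪ B| = |A| + |B| - |A ∩ B| = 3 + 3 - 0 = 6

6


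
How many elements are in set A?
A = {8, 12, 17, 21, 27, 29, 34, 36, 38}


Set A = {8, 12, 17, 21, 27, 29, 34, 36, 38}
Listing elements: 8, 12, 17, 21, 27, 29, 34, 36, 38
Counting: 9 elements
|A| = 9

9


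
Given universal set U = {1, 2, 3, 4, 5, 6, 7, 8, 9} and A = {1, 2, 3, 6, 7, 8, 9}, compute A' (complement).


Universal set U = {1, 2, 3, 4, 5, 6, 7, 8, 9}
Set A = {1, 2, 3, 6, 7, 8, 9}
A' = U \ A = elements in U but not in A
Checking each element of U:
1 (in A, exclude), 2 (in A, exclude), 3 (in A, exclude), 4 (not in A, include), 5 (not in A, include), 6 (in A, exclude), 7 (in A, exclude), 8 (in A, exclude), 9 (in A, exclude)
A' = {4, 5}

{4, 5}


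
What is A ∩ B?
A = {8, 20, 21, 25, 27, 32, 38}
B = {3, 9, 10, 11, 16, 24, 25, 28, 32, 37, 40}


Set A = {8, 20, 21, 25, 27, 32, 38}
Set B = {3, 9, 10, 11, 16, 24, 25, 28, 32, 37, 40}
A ∩ B includes only elements in both sets.
Check each element of A against B:
8 ✗, 20 ✗, 21 ✗, 25 ✓, 27 ✗, 32 ✓, 38 ✗
A ∩ B = {25, 32}

{25, 32}


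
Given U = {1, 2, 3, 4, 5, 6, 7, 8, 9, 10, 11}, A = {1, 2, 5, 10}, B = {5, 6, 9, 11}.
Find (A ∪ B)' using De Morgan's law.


U = {1, 2, 3, 4, 5, 6, 7, 8, 9, 10, 11}
A = {1, 2, 5, 10}, B = {5, 6, 9, 11}
A ∪ B = {1, 2, 5, 6, 9, 10, 11}
(A ∪ B)' = U \ (A ∪ B) = {3, 4, 7, 8}
Verification via A' ∩ B': A' = {3, 4, 6, 7, 8, 9, 11}, B' = {1, 2, 3, 4, 7, 8, 10}
A' ∩ B' = {3, 4, 7, 8} ✓

{3, 4, 7, 8}


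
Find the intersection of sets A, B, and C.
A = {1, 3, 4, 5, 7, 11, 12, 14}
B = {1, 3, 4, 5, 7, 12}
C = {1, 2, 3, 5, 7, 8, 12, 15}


Set A = {1, 3, 4, 5, 7, 11, 12, 14}
Set B = {1, 3, 4, 5, 7, 12}
Set C = {1, 2, 3, 5, 7, 8, 12, 15}
First, A ∩ B = {1, 3, 4, 5, 7, 12}
Then, (A ∩ B) ∩ C = {1, 3, 5, 7, 12}

{1, 3, 5, 7, 12}


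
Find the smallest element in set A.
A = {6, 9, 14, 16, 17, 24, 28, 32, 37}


Set A = {6, 9, 14, 16, 17, 24, 28, 32, 37}
Elements in ascending order: 6, 9, 14, 16, 17, 24, 28, 32, 37
The smallest element is 6.

6


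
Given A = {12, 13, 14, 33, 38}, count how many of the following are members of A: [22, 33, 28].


Set A = {12, 13, 14, 33, 38}
Candidates: [22, 33, 28]
Check each candidate:
22 ∉ A, 33 ∈ A, 28 ∉ A
Count of candidates in A: 1

1


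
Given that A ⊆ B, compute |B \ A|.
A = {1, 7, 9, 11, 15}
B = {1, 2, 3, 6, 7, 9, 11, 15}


Set A = {1, 7, 9, 11, 15}, |A| = 5
Set B = {1, 2, 3, 6, 7, 9, 11, 15}, |B| = 8
Since A ⊆ B: B \ A = {2, 3, 6}
|B| - |A| = 8 - 5 = 3

3


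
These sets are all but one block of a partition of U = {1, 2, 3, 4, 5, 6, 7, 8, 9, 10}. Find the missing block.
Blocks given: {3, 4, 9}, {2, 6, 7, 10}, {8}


U = {1, 2, 3, 4, 5, 6, 7, 8, 9, 10}
Shown blocks: {3, 4, 9}, {2, 6, 7, 10}, {8}
A partition's blocks are pairwise disjoint and cover U, so the missing block = U \ (union of shown blocks).
Union of shown blocks: {2, 3, 4, 6, 7, 8, 9, 10}
Missing block = U \ (union) = {1, 5}

{1, 5}


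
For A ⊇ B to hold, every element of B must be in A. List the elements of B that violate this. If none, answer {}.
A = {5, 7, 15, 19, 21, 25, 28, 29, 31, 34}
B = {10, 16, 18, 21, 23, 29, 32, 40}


Set A = {5, 7, 15, 19, 21, 25, 28, 29, 31, 34}
Set B = {10, 16, 18, 21, 23, 29, 32, 40}
Check each element of B against A:
10 ∉ A (include), 16 ∉ A (include), 18 ∉ A (include), 21 ∈ A, 23 ∉ A (include), 29 ∈ A, 32 ∉ A (include), 40 ∉ A (include)
Elements of B not in A: {10, 16, 18, 23, 32, 40}

{10, 16, 18, 23, 32, 40}


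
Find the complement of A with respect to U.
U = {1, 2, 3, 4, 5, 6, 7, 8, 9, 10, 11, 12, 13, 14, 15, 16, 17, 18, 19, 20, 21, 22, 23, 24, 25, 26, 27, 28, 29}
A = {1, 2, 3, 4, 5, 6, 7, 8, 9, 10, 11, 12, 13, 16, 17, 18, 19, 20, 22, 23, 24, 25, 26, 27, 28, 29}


Universal set U = {1, 2, 3, 4, 5, 6, 7, 8, 9, 10, 11, 12, 13, 14, 15, 16, 17, 18, 19, 20, 21, 22, 23, 24, 25, 26, 27, 28, 29}
Set A = {1, 2, 3, 4, 5, 6, 7, 8, 9, 10, 11, 12, 13, 16, 17, 18, 19, 20, 22, 23, 24, 25, 26, 27, 28, 29}
A' = U \ A = elements in U but not in A
Checking each element of U:
1 (in A, exclude), 2 (in A, exclude), 3 (in A, exclude), 4 (in A, exclude), 5 (in A, exclude), 6 (in A, exclude), 7 (in A, exclude), 8 (in A, exclude), 9 (in A, exclude), 10 (in A, exclude), 11 (in A, exclude), 12 (in A, exclude), 13 (in A, exclude), 14 (not in A, include), 15 (not in A, include), 16 (in A, exclude), 17 (in A, exclude), 18 (in A, exclude), 19 (in A, exclude), 20 (in A, exclude), 21 (not in A, include), 22 (in A, exclude), 23 (in A, exclude), 24 (in A, exclude), 25 (in A, exclude), 26 (in A, exclude), 27 (in A, exclude), 28 (in A, exclude), 29 (in A, exclude)
A' = {14, 15, 21}

{14, 15, 21}


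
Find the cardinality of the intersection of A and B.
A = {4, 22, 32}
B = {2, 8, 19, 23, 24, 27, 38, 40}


Set A = {4, 22, 32}
Set B = {2, 8, 19, 23, 24, 27, 38, 40}
A ∩ B = {}
|A ∩ B| = 0

0


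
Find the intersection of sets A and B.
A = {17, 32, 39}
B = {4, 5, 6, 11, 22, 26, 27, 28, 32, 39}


Set A = {17, 32, 39}
Set B = {4, 5, 6, 11, 22, 26, 27, 28, 32, 39}
A ∩ B includes only elements in both sets.
Check each element of A against B:
17 ✗, 32 ✓, 39 ✓
A ∩ B = {32, 39}

{32, 39}


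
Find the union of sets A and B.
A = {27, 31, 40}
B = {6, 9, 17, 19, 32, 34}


Set A = {27, 31, 40}
Set B = {6, 9, 17, 19, 32, 34}
A ∪ B includes all elements in either set.
Elements from A: {27, 31, 40}
Elements from B not already included: {6, 9, 17, 19, 32, 34}
A ∪ B = {6, 9, 17, 19, 27, 31, 32, 34, 40}

{6, 9, 17, 19, 27, 31, 32, 34, 40}


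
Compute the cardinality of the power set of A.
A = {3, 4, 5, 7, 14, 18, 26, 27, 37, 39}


Set A = {3, 4, 5, 7, 14, 18, 26, 27, 37, 39}
|A| = 10
The power set P(A) contains all subsets of A.
|P(A)| = 2^|A| = 2^10 = 1024

1024


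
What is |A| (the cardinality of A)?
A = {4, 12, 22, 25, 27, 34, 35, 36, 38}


Set A = {4, 12, 22, 25, 27, 34, 35, 36, 38}
Listing elements: 4, 12, 22, 25, 27, 34, 35, 36, 38
Counting: 9 elements
|A| = 9

9


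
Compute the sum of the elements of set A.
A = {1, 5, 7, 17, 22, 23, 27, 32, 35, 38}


Set A = {1, 5, 7, 17, 22, 23, 27, 32, 35, 38}
Sum = 1 + 5 + 7 + 17 + 22 + 23 + 27 + 32 + 35 + 38 = 207

207


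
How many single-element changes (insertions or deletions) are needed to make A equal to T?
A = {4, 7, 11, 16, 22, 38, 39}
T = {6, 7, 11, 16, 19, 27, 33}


Set A = {4, 7, 11, 16, 22, 38, 39}
Set T = {6, 7, 11, 16, 19, 27, 33}
Elements to remove from A (in A, not in T): {4, 22, 38, 39} → 4 removals
Elements to add to A (in T, not in A): {6, 19, 27, 33} → 4 additions
Total edits = 4 + 4 = 8

8


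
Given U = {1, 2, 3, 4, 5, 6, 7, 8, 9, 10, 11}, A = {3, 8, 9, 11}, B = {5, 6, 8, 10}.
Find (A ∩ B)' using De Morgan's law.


U = {1, 2, 3, 4, 5, 6, 7, 8, 9, 10, 11}
A = {3, 8, 9, 11}, B = {5, 6, 8, 10}
A ∩ B = {8}
(A ∩ B)' = U \ (A ∩ B) = {1, 2, 3, 4, 5, 6, 7, 9, 10, 11}
Verification via A' ∪ B': A' = {1, 2, 4, 5, 6, 7, 10}, B' = {1, 2, 3, 4, 7, 9, 11}
A' ∪ B' = {1, 2, 3, 4, 5, 6, 7, 9, 10, 11} ✓

{1, 2, 3, 4, 5, 6, 7, 9, 10, 11}


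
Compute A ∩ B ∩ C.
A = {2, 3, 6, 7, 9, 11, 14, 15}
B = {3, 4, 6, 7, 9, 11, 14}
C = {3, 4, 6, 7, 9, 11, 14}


Set A = {2, 3, 6, 7, 9, 11, 14, 15}
Set B = {3, 4, 6, 7, 9, 11, 14}
Set C = {3, 4, 6, 7, 9, 11, 14}
First, A ∩ B = {3, 6, 7, 9, 11, 14}
Then, (A ∩ B) ∩ C = {3, 6, 7, 9, 11, 14}

{3, 6, 7, 9, 11, 14}


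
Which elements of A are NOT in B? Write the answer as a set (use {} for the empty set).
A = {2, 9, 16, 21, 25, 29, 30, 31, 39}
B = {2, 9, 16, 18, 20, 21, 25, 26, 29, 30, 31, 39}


Set A = {2, 9, 16, 21, 25, 29, 30, 31, 39}
Set B = {2, 9, 16, 18, 20, 21, 25, 26, 29, 30, 31, 39}
Check each element of A against B:
2 ∈ B, 9 ∈ B, 16 ∈ B, 21 ∈ B, 25 ∈ B, 29 ∈ B, 30 ∈ B, 31 ∈ B, 39 ∈ B
Elements of A not in B: {}

{}


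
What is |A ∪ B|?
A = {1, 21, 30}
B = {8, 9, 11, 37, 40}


Set A = {1, 21, 30}, |A| = 3
Set B = {8, 9, 11, 37, 40}, |B| = 5
A ∩ B = {}, |A ∩ B| = 0
|A ∪ B| = |A| + |B| - |A ∩ B| = 3 + 5 - 0 = 8

8


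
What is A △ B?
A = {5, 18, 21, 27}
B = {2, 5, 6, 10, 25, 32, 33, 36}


Set A = {5, 18, 21, 27}
Set B = {2, 5, 6, 10, 25, 32, 33, 36}
A △ B = (A \ B) ∪ (B \ A)
Elements in A but not B: {18, 21, 27}
Elements in B but not A: {2, 6, 10, 25, 32, 33, 36}
A △ B = {2, 6, 10, 18, 21, 25, 27, 32, 33, 36}

{2, 6, 10, 18, 21, 25, 27, 32, 33, 36}


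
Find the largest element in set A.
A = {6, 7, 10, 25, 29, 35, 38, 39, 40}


Set A = {6, 7, 10, 25, 29, 35, 38, 39, 40}
Elements in ascending order: 6, 7, 10, 25, 29, 35, 38, 39, 40
The largest element is 40.

40


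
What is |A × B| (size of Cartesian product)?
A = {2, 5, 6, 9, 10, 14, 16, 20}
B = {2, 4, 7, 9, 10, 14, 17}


Set A = {2, 5, 6, 9, 10, 14, 16, 20} has 8 elements.
Set B = {2, 4, 7, 9, 10, 14, 17} has 7 elements.
|A × B| = |A| × |B| = 8 × 7 = 56

56


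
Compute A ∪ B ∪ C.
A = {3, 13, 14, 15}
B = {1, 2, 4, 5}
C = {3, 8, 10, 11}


Set A = {3, 13, 14, 15}
Set B = {1, 2, 4, 5}
Set C = {3, 8, 10, 11}
First, A ∪ B = {1, 2, 3, 4, 5, 13, 14, 15}
Then, (A ∪ B) ∪ C = {1, 2, 3, 4, 5, 8, 10, 11, 13, 14, 15}

{1, 2, 3, 4, 5, 8, 10, 11, 13, 14, 15}


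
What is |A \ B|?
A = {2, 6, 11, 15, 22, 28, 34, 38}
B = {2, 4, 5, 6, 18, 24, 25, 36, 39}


Set A = {2, 6, 11, 15, 22, 28, 34, 38}
Set B = {2, 4, 5, 6, 18, 24, 25, 36, 39}
A \ B = {11, 15, 22, 28, 34, 38}
|A \ B| = 6

6


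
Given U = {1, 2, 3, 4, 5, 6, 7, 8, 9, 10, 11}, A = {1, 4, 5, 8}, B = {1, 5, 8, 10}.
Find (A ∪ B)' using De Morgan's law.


U = {1, 2, 3, 4, 5, 6, 7, 8, 9, 10, 11}
A = {1, 4, 5, 8}, B = {1, 5, 8, 10}
A ∪ B = {1, 4, 5, 8, 10}
(A ∪ B)' = U \ (A ∪ B) = {2, 3, 6, 7, 9, 11}
Verification via A' ∩ B': A' = {2, 3, 6, 7, 9, 10, 11}, B' = {2, 3, 4, 6, 7, 9, 11}
A' ∩ B' = {2, 3, 6, 7, 9, 11} ✓

{2, 3, 6, 7, 9, 11}


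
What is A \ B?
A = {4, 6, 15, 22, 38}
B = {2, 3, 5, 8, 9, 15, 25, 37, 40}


Set A = {4, 6, 15, 22, 38}
Set B = {2, 3, 5, 8, 9, 15, 25, 37, 40}
A \ B includes elements in A that are not in B.
Check each element of A:
4 (not in B, keep), 6 (not in B, keep), 15 (in B, remove), 22 (not in B, keep), 38 (not in B, keep)
A \ B = {4, 6, 22, 38}

{4, 6, 22, 38}


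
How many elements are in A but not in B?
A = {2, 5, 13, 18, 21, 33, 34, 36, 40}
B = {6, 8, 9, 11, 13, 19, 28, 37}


Set A = {2, 5, 13, 18, 21, 33, 34, 36, 40}
Set B = {6, 8, 9, 11, 13, 19, 28, 37}
A \ B = {2, 5, 18, 21, 33, 34, 36, 40}
|A \ B| = 8

8


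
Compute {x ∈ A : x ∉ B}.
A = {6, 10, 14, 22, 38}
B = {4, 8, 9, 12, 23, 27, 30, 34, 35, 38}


Set A = {6, 10, 14, 22, 38}
Set B = {4, 8, 9, 12, 23, 27, 30, 34, 35, 38}
Check each element of A against B:
6 ∉ B (include), 10 ∉ B (include), 14 ∉ B (include), 22 ∉ B (include), 38 ∈ B
Elements of A not in B: {6, 10, 14, 22}

{6, 10, 14, 22}


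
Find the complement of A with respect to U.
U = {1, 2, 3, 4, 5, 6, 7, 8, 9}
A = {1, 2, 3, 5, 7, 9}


Universal set U = {1, 2, 3, 4, 5, 6, 7, 8, 9}
Set A = {1, 2, 3, 5, 7, 9}
A' = U \ A = elements in U but not in A
Checking each element of U:
1 (in A, exclude), 2 (in A, exclude), 3 (in A, exclude), 4 (not in A, include), 5 (in A, exclude), 6 (not in A, include), 7 (in A, exclude), 8 (not in A, include), 9 (in A, exclude)
A' = {4, 6, 8}

{4, 6, 8}


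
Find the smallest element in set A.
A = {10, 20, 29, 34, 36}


Set A = {10, 20, 29, 34, 36}
Elements in ascending order: 10, 20, 29, 34, 36
The smallest element is 10.

10


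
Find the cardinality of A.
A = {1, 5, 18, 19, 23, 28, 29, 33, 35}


Set A = {1, 5, 18, 19, 23, 28, 29, 33, 35}
Listing elements: 1, 5, 18, 19, 23, 28, 29, 33, 35
Counting: 9 elements
|A| = 9

9


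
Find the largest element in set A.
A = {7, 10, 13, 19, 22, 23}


Set A = {7, 10, 13, 19, 22, 23}
Elements in ascending order: 7, 10, 13, 19, 22, 23
The largest element is 23.

23


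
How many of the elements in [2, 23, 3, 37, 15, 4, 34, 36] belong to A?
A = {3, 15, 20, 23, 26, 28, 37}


Set A = {3, 15, 20, 23, 26, 28, 37}
Candidates: [2, 23, 3, 37, 15, 4, 34, 36]
Check each candidate:
2 ∉ A, 23 ∈ A, 3 ∈ A, 37 ∈ A, 15 ∈ A, 4 ∉ A, 34 ∉ A, 36 ∉ A
Count of candidates in A: 4

4


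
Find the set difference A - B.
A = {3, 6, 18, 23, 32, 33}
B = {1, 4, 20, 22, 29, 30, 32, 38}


Set A = {3, 6, 18, 23, 32, 33}
Set B = {1, 4, 20, 22, 29, 30, 32, 38}
A \ B includes elements in A that are not in B.
Check each element of A:
3 (not in B, keep), 6 (not in B, keep), 18 (not in B, keep), 23 (not in B, keep), 32 (in B, remove), 33 (not in B, keep)
A \ B = {3, 6, 18, 23, 33}

{3, 6, 18, 23, 33}


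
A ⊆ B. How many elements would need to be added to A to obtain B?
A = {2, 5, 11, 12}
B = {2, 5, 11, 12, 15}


Set A = {2, 5, 11, 12}, |A| = 4
Set B = {2, 5, 11, 12, 15}, |B| = 5
Since A ⊆ B: B \ A = {15}
|B| - |A| = 5 - 4 = 1

1


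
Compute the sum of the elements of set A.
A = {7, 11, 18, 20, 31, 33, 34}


Set A = {7, 11, 18, 20, 31, 33, 34}
Sum = 7 + 11 + 18 + 20 + 31 + 33 + 34 = 154

154


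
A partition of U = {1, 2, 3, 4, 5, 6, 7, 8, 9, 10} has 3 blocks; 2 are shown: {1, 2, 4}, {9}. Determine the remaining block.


U = {1, 2, 3, 4, 5, 6, 7, 8, 9, 10}
Shown blocks: {1, 2, 4}, {9}
A partition's blocks are pairwise disjoint and cover U, so the missing block = U \ (union of shown blocks).
Union of shown blocks: {1, 2, 4, 9}
Missing block = U \ (union) = {3, 5, 6, 7, 8, 10}

{3, 5, 6, 7, 8, 10}
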